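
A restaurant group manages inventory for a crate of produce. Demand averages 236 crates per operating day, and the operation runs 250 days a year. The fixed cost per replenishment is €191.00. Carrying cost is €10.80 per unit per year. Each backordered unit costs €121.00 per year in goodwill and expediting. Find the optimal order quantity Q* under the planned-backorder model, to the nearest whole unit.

Q* ≈ 1,508 crates

Annual demand D = 236 × 250 = 59,000.
With planned backorders, Q* = √(2DS/H) · √((H+B)/B).
√(2DS/H) = √(2 × 59,000 × 191 / 10.8) = 1444.594.
√((H+B)/B) = √((10.8+121)/121) = 1.0437.
Q* ≈ 1507.686.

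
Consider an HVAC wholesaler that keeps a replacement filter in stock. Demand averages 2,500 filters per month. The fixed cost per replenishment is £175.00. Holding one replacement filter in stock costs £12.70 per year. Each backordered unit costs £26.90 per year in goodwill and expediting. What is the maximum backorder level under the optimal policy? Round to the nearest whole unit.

Annual demand D = 2,500 × 12 = 30,000.
With planned backorders, Q* = √(2DS/H) · √((H+B)/B).
√(2DS/H) = √(2 × 30,000 × 175 / 12.7) = 909.270.
√((H+B)/B) = √((12.7+26.9)/26.9) = 1.2133.
Q* ≈ 1103.225.
S* = Q* · H/(H+B) = 1103.225 × 12.7/39.6 ≈ 353.812.

S* ≈ 354 filters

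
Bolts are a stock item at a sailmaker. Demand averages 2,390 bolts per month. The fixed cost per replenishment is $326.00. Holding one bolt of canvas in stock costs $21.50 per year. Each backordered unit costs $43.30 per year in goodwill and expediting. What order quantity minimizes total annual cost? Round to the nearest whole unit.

Q* ≈ 1,141 bolts

Annual demand D = 2,390 × 12 = 28,680.
With planned backorders, Q* = √(2DS/H) · √((H+B)/B).
√(2DS/H) = √(2 × 28,680 × 326 / 21.5) = 932.597.
√((H+B)/B) = √((21.5+43.3)/43.3) = 1.2233.
Q* ≈ 1140.874.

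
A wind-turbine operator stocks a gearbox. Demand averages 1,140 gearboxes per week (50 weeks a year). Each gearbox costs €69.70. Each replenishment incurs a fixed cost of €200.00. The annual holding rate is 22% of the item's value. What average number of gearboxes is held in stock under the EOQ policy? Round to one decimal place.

Annual demand D = 1,140 × 50 = 57,000.
Holding cost H = 0.22 × €69.70 = €15.3340 per unit per year.
The optimal lot size = √(2DS/H) = √(2 × 57,000 × 200 / 15.334) ≈ 1219.38.
Average inventory = Q*/2 ≈ 1219.38 / 2 = 609.691.

Average inventory ≈ 609.7 gearboxes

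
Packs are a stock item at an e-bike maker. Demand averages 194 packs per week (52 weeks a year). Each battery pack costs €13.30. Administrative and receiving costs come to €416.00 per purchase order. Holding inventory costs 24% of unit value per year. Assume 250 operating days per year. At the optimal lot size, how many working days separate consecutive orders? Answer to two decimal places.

Annual demand D = 194 × 52 = 10,088.
Holding cost H = 0.24 × €13.30 = €3.1920 per unit per year.
The optimal lot size = √(2DS/H) = √(2 × 10,088 × 416 / 3.192) ≈ 1621.56.
Cycle time = Q*/D × 250 = 1621.56 / 10,088 × 250 ≈ 40.185 days.

T ≈ 40.19 days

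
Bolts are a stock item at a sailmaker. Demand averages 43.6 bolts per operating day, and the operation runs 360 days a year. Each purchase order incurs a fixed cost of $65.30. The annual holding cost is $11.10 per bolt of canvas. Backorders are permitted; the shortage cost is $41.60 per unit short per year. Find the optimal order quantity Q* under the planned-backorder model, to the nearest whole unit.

Q* ≈ 484 bolts

Annual demand D = 43.6 × 360 = 15,696.
With planned backorders, Q* = √(2DS/H) · √((H+B)/B).
√(2DS/H) = √(2 × 15,696 × 65.3 / 11.1) = 429.739.
√((H+B)/B) = √((11.1+41.6)/41.6) = 1.1255.
Q* ≈ 483.686.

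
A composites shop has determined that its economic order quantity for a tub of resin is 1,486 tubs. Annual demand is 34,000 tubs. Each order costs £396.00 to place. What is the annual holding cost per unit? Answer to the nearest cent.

The basic EOQ model gives Q* = √(2DS/H); rearrange for the unknown.
From Q* = √(2DS/H): H = 2DS / Q*² = 2 × 34,000 × 396 / 1,486² = 12.1946.

H ≈ £12.19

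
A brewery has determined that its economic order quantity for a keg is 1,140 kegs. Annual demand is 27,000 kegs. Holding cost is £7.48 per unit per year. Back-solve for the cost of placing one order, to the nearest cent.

S ≈ £180.02

Invert the EOQ relation Q*² = 2DS/H.
From Q* = √(2DS/H): S = Q*²H / (2D) = 1,140² × 7.48 / (2 × 27,000) = 180.0187.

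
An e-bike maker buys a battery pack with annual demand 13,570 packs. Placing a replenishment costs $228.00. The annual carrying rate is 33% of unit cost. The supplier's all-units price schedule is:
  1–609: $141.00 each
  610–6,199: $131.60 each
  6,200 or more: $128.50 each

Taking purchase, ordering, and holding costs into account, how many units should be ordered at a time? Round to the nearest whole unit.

Q* ≈ 610 packs

Holding cost per unit per year at price C is H = 0.33·C.
For each price level, check whether its EOQ is feasible; otherwise the best quantity at that price is the breakpoint.
EOQ at $141.00 = 364.7 (feasible in tier 1): TC = 13,570×$141.00 + (13,570/364.7)×228 + (364.7/2)×0.33×$141.00 = $1,930,338.32.
EOQ at $131.60 = 377.5 < 610, so use break Q=610: TC = 13,570×$131.60 + (13,570/610.0)×228 + (610.0/2)×0.33×$131.60 = $1,804,129.61.
EOQ at $128.50 = 382.0 < 6200, so use break Q=6200: TC = 13,570×$128.50 + (13,570/6200.0)×228 + (6200.0/2)×0.33×$128.50 = $1,875,699.53.
Lowest total cost is $1,804,129.61 at Q = 610.0.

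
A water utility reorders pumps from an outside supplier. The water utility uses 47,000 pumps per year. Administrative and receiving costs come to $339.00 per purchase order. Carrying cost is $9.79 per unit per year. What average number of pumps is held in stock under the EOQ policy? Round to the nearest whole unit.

Q* = √(2DS/H) = √(2 × 47,000 × 339 / 9.79) ≈ 1804.15.
Average inventory = Q*/2 ≈ 1804.15 / 2 = 902.075.

Average inventory ≈ 902 pumps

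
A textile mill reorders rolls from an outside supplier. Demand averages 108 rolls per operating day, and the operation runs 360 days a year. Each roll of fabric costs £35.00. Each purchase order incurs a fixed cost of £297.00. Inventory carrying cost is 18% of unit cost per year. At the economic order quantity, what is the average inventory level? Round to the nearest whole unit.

Annual demand D = 108 × 360 = 38,880.
Holding cost H = 0.18 × £35.00 = £6.3000 per unit per year.
Q* = √(2DS/H) = √(2 × 38,880 × 297 / 6.3) ≈ 1914.64.
Average inventory = Q*/2 ≈ 1914.64 / 2 = 957.318.

Average inventory ≈ 957 rolls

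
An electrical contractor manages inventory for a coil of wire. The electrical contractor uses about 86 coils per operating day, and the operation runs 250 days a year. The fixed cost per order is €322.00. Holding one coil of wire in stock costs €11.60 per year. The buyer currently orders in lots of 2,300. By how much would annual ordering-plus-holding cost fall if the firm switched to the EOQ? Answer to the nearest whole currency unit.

Extra cost ≈ €3,677 per year

Annual demand D = 86 × 250 = 21,500.
EOQ = √(2DS/H) = √(2 × 21,500 × 322 / 11.6) ≈ 1092.53.
Cost at Q* = (D/Q*)S + (Q*/2)H = √(2DSH) ≈ €12,673.34.
Cost at Q = 2,300: (21,500/2,300)×322 + (2,300/2)×11.6 = €3,010.00 + €13,340.00 = €16,350.00.
Excess = €16,350.00 − €12,673.34 = €3,676.66.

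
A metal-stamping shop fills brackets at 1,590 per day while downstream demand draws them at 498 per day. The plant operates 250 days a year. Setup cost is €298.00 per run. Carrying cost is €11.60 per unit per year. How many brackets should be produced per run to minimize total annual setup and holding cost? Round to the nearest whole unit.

Q* ≈ 3,052 brackets

Annual demand D = 498 × 250 = 124,500.
Production build-up factor (1 − d/p) = 1 − 498/1,590 = 0.6868.
Q* = √(2DS / (H(1 − d/p))) = √(2 × 124,500 × 298 / (11.6 × 0.6868)).
= √(74,202,000 / 7.9668) ≈ 3051.870.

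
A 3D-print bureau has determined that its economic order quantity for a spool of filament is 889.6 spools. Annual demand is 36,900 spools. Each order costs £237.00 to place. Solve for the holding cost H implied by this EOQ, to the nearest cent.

H ≈ £22.10

The basic EOQ model gives Q* = √(2DS/H); rearrange for the unknown.
From Q* = √(2DS/H): H = 2DS / Q*² = 2 × 36,900 × 237 / 889.6² = 22.1012.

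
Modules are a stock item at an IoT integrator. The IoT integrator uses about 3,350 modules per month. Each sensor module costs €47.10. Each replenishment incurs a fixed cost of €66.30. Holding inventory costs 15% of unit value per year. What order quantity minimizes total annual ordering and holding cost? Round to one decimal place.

Annual demand D = 3,350 × 12 = 40,200.
Holding cost H = 0.15 × €47.10 = €7.0650 per unit per year.
EOQ = √(2DS / H) = √(2 × 40,200 × 66.3 / 7.065).
= √(5,330,520 / 7.065) = √754,496.8153 ≈ 868.618.

Q* ≈ 868.6 modules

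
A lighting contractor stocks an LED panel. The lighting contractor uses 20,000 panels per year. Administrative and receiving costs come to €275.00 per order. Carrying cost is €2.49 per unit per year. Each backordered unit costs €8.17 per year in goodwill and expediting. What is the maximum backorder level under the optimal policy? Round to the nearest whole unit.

S* ≈ 561 panels

With planned backorders, Q* = √(2DS/H) · √((H+B)/B).
√(2DS/H) = √(2 × 20,000 × 275 / 2.49) = 2101.826.
√((H+B)/B) = √((2.49+8.17)/8.17) = 1.1423.
Q* ≈ 2400.846.
S* = Q* · H/(H+B) = 2400.846 × 2.49/10.66 ≈ 560.798.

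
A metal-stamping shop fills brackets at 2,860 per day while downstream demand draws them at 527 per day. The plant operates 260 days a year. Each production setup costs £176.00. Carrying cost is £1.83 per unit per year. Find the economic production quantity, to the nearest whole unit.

Q* ≈ 5,684 brackets

Annual demand D = 527 × 260 = 137,020.
Production build-up factor (1 − d/p) = 1 − 527/2,860 = 0.8157.
Q* = √(2DS / (H(1 − d/p))) = √(2 × 137,020 × 176 / (1.83 × 0.8157)).
= √(48,231,040 / 1.4928) ≈ 5684.122.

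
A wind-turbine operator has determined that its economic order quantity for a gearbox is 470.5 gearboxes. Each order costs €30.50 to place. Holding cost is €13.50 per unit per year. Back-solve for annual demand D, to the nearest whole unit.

D ≈ 48,992 gearboxes per year

The basic EOQ model gives Q* = √(2DS/H); rearrange for the unknown.
From Q* = √(2DS/H): D = Q*²H / (2S) = 470.5² × 13.5 / (2 × 30.5) = 48991.777.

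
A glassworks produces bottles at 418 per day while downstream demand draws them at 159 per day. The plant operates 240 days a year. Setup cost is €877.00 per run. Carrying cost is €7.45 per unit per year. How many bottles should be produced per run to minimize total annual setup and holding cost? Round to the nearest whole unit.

Annual demand D = 159 × 240 = 38,160.
Production build-up factor (1 − d/p) = 1 − 159/418 = 0.6196.
Q* = √(2DS / (H(1 − d/p))) = √(2 × 38,160 × 877 / (7.45 × 0.6196)).
= √(66,932,640 / 4.6161) ≈ 3807.844.

Q* ≈ 3,808 bottles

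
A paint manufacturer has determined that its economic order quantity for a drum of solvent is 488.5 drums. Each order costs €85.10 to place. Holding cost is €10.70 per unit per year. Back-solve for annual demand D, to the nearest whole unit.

D ≈ 15,002 drums per year

The basic EOQ model gives Q* = √(2DS/H); rearrange for the unknown.
From Q* = √(2DS/H): D = Q*²H / (2S) = 488.5² × 10.7 / (2 × 85.1) = 15002.145.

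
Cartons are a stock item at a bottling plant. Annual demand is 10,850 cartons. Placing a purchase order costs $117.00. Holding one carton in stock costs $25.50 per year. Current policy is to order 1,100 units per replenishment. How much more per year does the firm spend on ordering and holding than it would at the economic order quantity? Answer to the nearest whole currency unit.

Extra cost ≈ $7,133 per year

EOQ = √(2DS/H) = √(2 × 10,850 × 117 / 25.5) ≈ 315.54.
Cost at Q* = (D/Q*)S + (Q*/2)H = √(2DSH) ≈ $8,046.24.
Cost at Q = 1,100: (10,850/1,100)×117 + (1,100/2)×25.5 = $1,154.05 + $14,025.00 = $15,179.05.
Excess = $15,179.05 − $8,046.24 = $7,132.81.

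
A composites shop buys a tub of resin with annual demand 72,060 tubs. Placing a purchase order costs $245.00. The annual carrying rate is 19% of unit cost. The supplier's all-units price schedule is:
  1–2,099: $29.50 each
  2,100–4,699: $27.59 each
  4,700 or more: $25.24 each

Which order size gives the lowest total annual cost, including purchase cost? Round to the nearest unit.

Q* ≈ 4,700 tubs

Holding cost per unit per year at price C is H = 0.19·C.
Candidates are each tier's EOQ (if it falls in that tier) and each price-break quantity.
Tier 1 ($29.50): EOQ = 2509.9 exceeds tier's upper bound 2099, so this tier is dominated.
EOQ at $27.59 = 2595.3 (feasible in tier 2): TC = 72,060×$27.59 + (72,060/2595.3)×245 + (2595.3/2)×0.19×$27.59 = $2,001,740.38.
EOQ at $25.24 = 2713.5 < 4700, so use break Q=4700: TC = 72,060×$25.24 + (72,060/4700.0)×245 + (4700.0/2)×0.19×$25.24 = $1,833,820.38.
Lowest total cost is $1,833,820.38 at Q = 4700.0.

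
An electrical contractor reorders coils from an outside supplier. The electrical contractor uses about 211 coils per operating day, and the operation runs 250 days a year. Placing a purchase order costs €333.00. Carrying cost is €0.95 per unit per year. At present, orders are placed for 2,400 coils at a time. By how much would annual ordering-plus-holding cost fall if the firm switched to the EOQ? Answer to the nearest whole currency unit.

Annual demand D = 211 × 250 = 52,750.
EOQ = √(2DS/H) = √(2 × 52,750 × 333 / 0.95) ≈ 6081.16.
Cost at Q* = (D/Q*)S + (Q*/2)H = √(2DSH) ≈ €5,777.10.
Cost at Q = 2,400: (52,750/2,400)×333 + (2,400/2)×0.95 = €7,319.06 + €1,140.00 = €8,459.06.
Excess = €8,459.06 − €5,777.10 = €2,681.96.

Extra cost ≈ €2,682 per year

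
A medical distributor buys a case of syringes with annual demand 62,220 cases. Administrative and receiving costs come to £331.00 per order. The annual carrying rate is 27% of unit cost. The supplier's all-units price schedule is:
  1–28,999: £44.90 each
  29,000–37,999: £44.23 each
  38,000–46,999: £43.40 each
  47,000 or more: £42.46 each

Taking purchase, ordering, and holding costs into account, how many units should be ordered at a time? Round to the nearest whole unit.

Q* ≈ 1,843 cases

Holding cost per unit per year at price C is H = 0.27·C.
For each price level, check whether its EOQ is feasible; otherwise the best quantity at that price is the breakpoint.
EOQ at £44.90 = 1843.3 (feasible in tier 1): TC = 62,220×£44.90 + (62,220/1843.3)×331 + (1843.3/2)×0.27×£44.90 = £2,816,023.96.
EOQ at £44.23 = 1857.2 < 29000, so use break Q=29000: TC = 62,220×£44.23 + (62,220/29000.0)×331 + (29000.0/2)×0.27×£44.23 = £2,925,861.22.
EOQ at £43.40 = 1874.9 < 38000, so use break Q=38000: TC = 62,220×£43.40 + (62,220/38000.0)×331 + (38000.0/2)×0.27×£43.40 = £2,923,531.97.
EOQ at £42.46 = 1895.5 < 47000, so use break Q=47000: TC = 62,220×£42.46 + (62,220/47000.0)×331 + (47000.0/2)×0.27×£42.46 = £2,911,708.09.
Lowest total cost is £2,816,023.96 at Q = 1843.3.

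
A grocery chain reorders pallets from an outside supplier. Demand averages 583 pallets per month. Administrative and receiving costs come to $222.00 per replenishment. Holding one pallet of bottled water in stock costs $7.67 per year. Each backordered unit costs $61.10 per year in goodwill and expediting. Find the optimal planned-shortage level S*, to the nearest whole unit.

Annual demand D = 583 × 12 = 6,996.
With planned backorders, Q* = √(2DS/H) · √((H+B)/B).
√(2DS/H) = √(2 × 6,996 × 222 / 7.67) = 636.383.
√((H+B)/B) = √((7.67+61.1)/61.1) = 1.0609.
Q* ≈ 675.146.
S* = Q* · H/(H+B) = 675.146 × 7.67/68.77 ≈ 75.300.

S* ≈ 75 pallets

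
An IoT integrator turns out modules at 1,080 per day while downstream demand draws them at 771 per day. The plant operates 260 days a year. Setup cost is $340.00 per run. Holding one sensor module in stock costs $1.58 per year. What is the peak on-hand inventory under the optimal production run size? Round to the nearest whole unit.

I_max ≈ 4,968 modules

Annual demand D = 771 × 260 = 200,460.
Production build-up factor (1 − d/p) = 1 − 771/1,080 = 0.2861.
Q* = √(2DS / (H(1 − d/p))) = √(2 × 200,460 × 340 / (1.58 × 0.2861)).
= √(136,312,800 / 0.4521) ≈ 17364.905.
Maximum inventory = Q*(1 − d/p) = 17364.905 × 0.2861 ≈ 4968.292.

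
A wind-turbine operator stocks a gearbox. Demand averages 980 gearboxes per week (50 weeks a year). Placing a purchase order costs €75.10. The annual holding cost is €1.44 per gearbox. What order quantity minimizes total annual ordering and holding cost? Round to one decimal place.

Annual demand D = 980 × 50 = 49,000.
EOQ = √(2DS / H) = √(2 × 49,000 × 75.1 / 1.44).
= √(7,359,800 / 1.44) = √5,110,972.2222 ≈ 2260.746.

Q* ≈ 2,260.7 gearboxes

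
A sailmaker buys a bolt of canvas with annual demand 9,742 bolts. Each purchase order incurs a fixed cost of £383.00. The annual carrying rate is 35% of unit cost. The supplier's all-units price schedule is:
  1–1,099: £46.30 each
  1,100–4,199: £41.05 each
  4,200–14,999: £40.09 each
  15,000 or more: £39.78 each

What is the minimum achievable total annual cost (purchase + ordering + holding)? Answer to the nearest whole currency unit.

TC* ≈ £411,203

Holding cost per unit per year at price C is H = 0.35·C.
For each price level, check whether its EOQ is feasible; otherwise the best quantity at that price is the breakpoint.
EOQ at £46.30 = 678.6 (feasible in tier 1): TC = 9,742×£46.30 + (9,742/678.6)×383 + (678.6/2)×0.35×£46.30 = £462,051.31.
EOQ at £41.05 = 720.7 < 1100, so use break Q=1100: TC = 9,742×£41.05 + (9,742/1100.0)×383 + (1100.0/2)×0.35×£41.05 = £411,203.21.
EOQ at £40.09 = 729.3 < 4200, so use break Q=4200: TC = 9,742×£40.09 + (9,742/4200.0)×383 + (4200.0/2)×0.35×£40.09 = £420,911.31.
EOQ at £39.78 = 732.1 < 15000, so use break Q=15000: TC = 9,742×£39.78 + (9,742/15000.0)×383 + (15000.0/2)×0.35×£39.78 = £492,208.01.
Lowest total cost among the candidates is at Q = 1100.0.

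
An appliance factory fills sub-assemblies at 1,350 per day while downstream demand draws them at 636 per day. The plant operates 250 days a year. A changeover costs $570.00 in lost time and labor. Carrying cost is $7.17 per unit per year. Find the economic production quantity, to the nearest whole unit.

Q* ≈ 6,914 sub-assemblies

Annual demand D = 636 × 250 = 159,000.
Production build-up factor (1 − d/p) = 1 − 636/1,350 = 0.5289.
Q* = √(2DS / (H(1 − d/p))) = √(2 × 159,000 × 570 / (7.17 × 0.5289)).
= √(181,260,000 / 3.7921) ≈ 6913.679.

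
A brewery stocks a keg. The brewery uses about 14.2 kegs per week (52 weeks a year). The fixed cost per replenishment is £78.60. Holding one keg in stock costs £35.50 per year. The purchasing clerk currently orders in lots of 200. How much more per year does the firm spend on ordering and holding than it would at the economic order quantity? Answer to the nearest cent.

Annual demand D = 14.2 × 52 = 738.4.
EOQ = √(2DS/H) = √(2 × 738.4 × 78.6 / 35.5) ≈ 57.18.
Cost at Q* = (D/Q*)S + (Q*/2)H = √(2DSH) ≈ £2,029.95.
Cost at Q = 200: (738.4/200)×78.6 + (200/2)×35.5 = £290.19 + £3,550.00 = £3,840.19.
Excess = £3,840.19 − £2,029.95 = £1,810.24.

Extra cost ≈ £1,810.24 per year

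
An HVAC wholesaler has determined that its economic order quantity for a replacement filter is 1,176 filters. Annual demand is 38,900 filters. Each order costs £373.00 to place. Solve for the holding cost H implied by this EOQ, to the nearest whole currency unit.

Squaring Q* = √(2DS/H) gives Q*² = 2DS/H.
From Q* = √(2DS/H): H = 2DS / Q*² = 2 × 38,900 × 373 / 1,176² = 20.9833.

H ≈ £21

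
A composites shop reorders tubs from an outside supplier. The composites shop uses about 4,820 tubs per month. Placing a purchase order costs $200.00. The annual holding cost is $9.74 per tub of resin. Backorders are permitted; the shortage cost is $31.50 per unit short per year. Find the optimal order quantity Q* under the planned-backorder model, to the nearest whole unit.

Q* ≈ 1,763 tubs

Annual demand D = 4,820 × 12 = 57,840.
With planned backorders, Q* = √(2DS/H) · √((H+B)/B).
√(2DS/H) = √(2 × 57,840 × 200 / 9.74) = 1541.220.
√((H+B)/B) = √((9.74+31.5)/31.5) = 1.1442.
Q* ≈ 1763.473.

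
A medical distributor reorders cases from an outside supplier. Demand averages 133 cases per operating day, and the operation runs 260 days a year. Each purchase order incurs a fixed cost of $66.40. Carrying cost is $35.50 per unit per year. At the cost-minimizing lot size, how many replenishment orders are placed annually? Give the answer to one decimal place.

N ≈ 96.1 orders per year

Annual demand D = 133 × 260 = 34,580.
EOQ = √(2DS/H) = √(2 × 34,580 × 66.4 / 35.5) ≈ 359.66.
Orders per year = D / Q* = 34,580 / 359.66 ≈ 96.145.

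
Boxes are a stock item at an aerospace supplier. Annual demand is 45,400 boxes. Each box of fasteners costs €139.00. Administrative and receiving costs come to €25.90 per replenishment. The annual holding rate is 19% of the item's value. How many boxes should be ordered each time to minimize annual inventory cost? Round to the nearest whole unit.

Holding cost H = 0.19 × €139.00 = €26.4100 per unit per year.
EOQ = √(2DS / H) = √(2 × 45,400 × 25.9 / 26.41).
= √(2,351,720 / 26.41) = √89,046.5733 ≈ 298.407.

Q* ≈ 298 boxes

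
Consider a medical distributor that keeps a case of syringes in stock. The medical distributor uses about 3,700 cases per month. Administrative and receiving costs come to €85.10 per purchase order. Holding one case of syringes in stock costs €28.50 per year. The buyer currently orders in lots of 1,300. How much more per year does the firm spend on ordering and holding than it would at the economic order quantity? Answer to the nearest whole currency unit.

Annual demand D = 3,700 × 12 = 44,400.
EOQ = √(2DS/H) = √(2 × 44,400 × 85.1 / 28.5) ≈ 514.93.
Cost at Q* = (D/Q*)S + (Q*/2)H = √(2DSH) ≈ €14,675.53.
Cost at Q = 1,300: (44,400/1,300)×85.1 + (1,300/2)×28.5 = €2,906.49 + €18,525.00 = €21,431.49.
Excess = €21,431.49 − €14,675.53 = €6,755.97.

Extra cost ≈ €6,756 per year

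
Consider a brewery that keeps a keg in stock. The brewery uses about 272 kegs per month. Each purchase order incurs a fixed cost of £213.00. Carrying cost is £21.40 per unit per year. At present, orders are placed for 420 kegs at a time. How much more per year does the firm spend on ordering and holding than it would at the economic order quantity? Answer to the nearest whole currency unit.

Annual demand D = 272 × 12 = 3,264.
EOQ = √(2DS/H) = √(2 × 3,264 × 213 / 21.4) ≈ 254.90.
Cost at Q* = (D/Q*)S + (Q*/2)H = √(2DSH) ≈ £5,454.90.
Cost at Q = 420: (3,264/420)×213 + (420/2)×21.4 = £1,655.31 + £4,494.00 = £6,149.31.
Excess = £6,149.31 − £5,454.90 = £694.41.

Extra cost ≈ £694 per year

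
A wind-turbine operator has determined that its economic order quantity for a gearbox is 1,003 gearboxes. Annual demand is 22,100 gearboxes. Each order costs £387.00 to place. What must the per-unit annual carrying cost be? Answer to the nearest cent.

The basic EOQ model gives Q* = √(2DS/H); rearrange for the unknown.
From Q* = √(2DS/H): H = 2DS / Q*² = 2 × 22,100 × 387 / 1,003² = 17.0032.

H ≈ £17.00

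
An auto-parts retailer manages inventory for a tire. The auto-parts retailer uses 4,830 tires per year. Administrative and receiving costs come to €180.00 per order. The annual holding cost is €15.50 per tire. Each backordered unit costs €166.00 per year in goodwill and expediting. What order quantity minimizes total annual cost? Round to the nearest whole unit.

With planned backorders, Q* = √(2DS/H) · √((H+B)/B).
√(2DS/H) = √(2 × 4,830 × 180 / 15.5) = 334.934.
√((H+B)/B) = √((15.5+166)/166) = 1.0456.
Q* ≈ 350.222.

Q* ≈ 350 tires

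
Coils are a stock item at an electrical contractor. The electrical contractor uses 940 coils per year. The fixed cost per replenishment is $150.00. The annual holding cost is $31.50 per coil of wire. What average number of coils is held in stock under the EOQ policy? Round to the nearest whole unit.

Q* = √(2DS/H) = √(2 × 940 × 150 / 31.5) ≈ 94.62.
Average inventory = Q*/2 ≈ 94.62 / 2 = 47.309.

Average inventory ≈ 47 coils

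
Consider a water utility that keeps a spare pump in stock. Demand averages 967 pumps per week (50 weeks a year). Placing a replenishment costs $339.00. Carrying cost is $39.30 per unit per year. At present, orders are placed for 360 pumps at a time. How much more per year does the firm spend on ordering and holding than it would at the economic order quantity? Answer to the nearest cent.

Annual demand D = 967 × 50 = 48,350.
EOQ = √(2DS/H) = √(2 × 48,350 × 339 / 39.3) ≈ 913.31.
Cost at Q* = (D/Q*)S + (Q*/2)H = √(2DSH) ≈ $35,892.97.
Cost at Q = 360: (48,350/360)×339 + (360/2)×39.3 = $45,529.58 + $7,074.00 = $52,603.58.
Excess = $52,603.58 − $35,892.97 = $16,710.62.

Extra cost ≈ $16,710.62 per year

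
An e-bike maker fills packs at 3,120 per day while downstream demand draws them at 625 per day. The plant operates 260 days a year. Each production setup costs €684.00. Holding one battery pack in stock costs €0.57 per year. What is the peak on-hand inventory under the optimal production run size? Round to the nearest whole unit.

Annual demand D = 625 × 260 = 162,500.
Production build-up factor (1 − d/p) = 1 − 625/3,120 = 0.7997.
Q* = √(2DS / (H(1 − d/p))) = √(2 × 162,500 × 684 / (0.57 × 0.7997)).
= √(222,300,000 / 0.4558) ≈ 22083.826.
Maximum inventory = Q*(1 − d/p) = 22083.826 × 0.7997 ≈ 17659.983.

I_max ≈ 17,660 packs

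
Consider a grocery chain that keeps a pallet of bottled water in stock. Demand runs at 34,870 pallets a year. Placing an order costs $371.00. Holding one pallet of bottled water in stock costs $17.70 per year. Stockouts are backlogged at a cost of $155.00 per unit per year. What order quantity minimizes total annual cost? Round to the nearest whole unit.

Q* ≈ 1,276 pallets

With planned backorders, Q* = √(2DS/H) · √((H+B)/B).
√(2DS/H) = √(2 × 34,870 × 371 / 17.7) = 1209.042.
√((H+B)/B) = √((17.7+155)/155) = 1.0556.
Q* ≈ 1276.208.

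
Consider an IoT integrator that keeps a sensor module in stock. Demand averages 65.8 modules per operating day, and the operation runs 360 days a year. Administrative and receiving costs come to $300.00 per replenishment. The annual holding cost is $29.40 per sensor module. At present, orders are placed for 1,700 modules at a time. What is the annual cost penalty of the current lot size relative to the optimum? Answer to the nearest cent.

Annual demand D = 65.8 × 360 = 23,688.
EOQ = √(2DS/H) = √(2 × 23,688 × 300 / 29.4) ≈ 695.29.
Cost at Q* = (D/Q*)S + (Q*/2)H = √(2DSH) ≈ $20,441.53.
Cost at Q = 1,700: (23,688/1,700)×300 + (1,700/2)×29.4 = $4,180.24 + $24,990.00 = $29,170.24.
Excess = $29,170.24 − $20,441.53 = $8,728.70.

Extra cost ≈ $8,728.70 per year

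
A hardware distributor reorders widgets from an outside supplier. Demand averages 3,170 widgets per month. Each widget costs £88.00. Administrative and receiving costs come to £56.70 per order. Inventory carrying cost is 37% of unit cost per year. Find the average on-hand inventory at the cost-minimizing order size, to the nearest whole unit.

Annual demand D = 3,170 × 12 = 38,040.
Holding cost H = 0.37 × £88.00 = £32.5600 per unit per year.
The optimal lot size = √(2DS/H) = √(2 × 38,040 × 56.7 / 32.56) ≈ 363.99.
Average inventory = Q*/2 ≈ 363.99 / 2 = 181.993.

Average inventory ≈ 182 widgets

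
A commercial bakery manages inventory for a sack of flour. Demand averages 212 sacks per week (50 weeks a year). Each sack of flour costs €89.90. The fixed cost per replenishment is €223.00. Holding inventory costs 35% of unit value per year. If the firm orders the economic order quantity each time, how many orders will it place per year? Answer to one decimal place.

Annual demand D = 212 × 50 = 10,600.
Holding cost H = 0.35 × €89.90 = €31.4650 per unit per year.
Q* = √(2DS/H) = √(2 × 10,600 × 223 / 31.465) ≈ 387.62.
Orders per year = D / Q* = 10,600 / 387.62 ≈ 27.346.

N ≈ 27.3 orders per year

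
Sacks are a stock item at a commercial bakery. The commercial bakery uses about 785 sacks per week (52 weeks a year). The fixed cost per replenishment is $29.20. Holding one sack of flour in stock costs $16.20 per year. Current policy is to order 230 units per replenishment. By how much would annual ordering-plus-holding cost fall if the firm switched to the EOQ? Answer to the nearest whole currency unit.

Annual demand D = 785 × 52 = 40,820.
EOQ = √(2DS/H) = √(2 × 40,820 × 29.2 / 16.2) ≈ 383.61.
Cost at Q* = (D/Q*)S + (Q*/2)H = √(2DSH) ≈ $6,214.42.
Cost at Q = 230: (40,820/230)×29.2 + (230/2)×16.2 = $5,182.37 + $1,863.00 = $7,045.37.
Excess = $7,045.37 − $6,214.42 = $830.95.

Extra cost ≈ $831 per year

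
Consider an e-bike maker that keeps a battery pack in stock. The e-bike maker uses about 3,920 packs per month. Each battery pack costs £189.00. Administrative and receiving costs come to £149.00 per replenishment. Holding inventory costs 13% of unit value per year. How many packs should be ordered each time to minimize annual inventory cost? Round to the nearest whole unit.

Q* ≈ 755 packs

Annual demand D = 3,920 × 12 = 47,040.
Holding cost H = 0.13 × £189.00 = £24.5700 per unit per year.
EOQ = √(2DS / H) = √(2 × 47,040 × 149 / 24.57).
= √(14,017,920 / 24.57) = √570,529.9145 ≈ 755.334.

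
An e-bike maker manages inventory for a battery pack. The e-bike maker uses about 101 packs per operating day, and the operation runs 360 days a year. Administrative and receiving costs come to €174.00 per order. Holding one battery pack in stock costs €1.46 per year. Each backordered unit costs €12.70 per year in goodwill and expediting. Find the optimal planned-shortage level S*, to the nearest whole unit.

S* ≈ 321 packs

Annual demand D = 101 × 360 = 36,360.
With planned backorders, Q* = √(2DS/H) · √((H+B)/B).
√(2DS/H) = √(2 × 36,360 × 174 / 1.46) = 2943.914.
√((H+B)/B) = √((1.46+12.7)/12.7) = 1.0559.
Q* ≈ 3108.529.
S* = Q* · H/(H+B) = 3108.529 × 1.46/14.16 ≈ 320.512.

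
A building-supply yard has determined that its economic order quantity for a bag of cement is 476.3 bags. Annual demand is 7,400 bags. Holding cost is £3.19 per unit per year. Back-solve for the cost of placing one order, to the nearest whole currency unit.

Squaring Q* = √(2DS/H) gives Q*² = 2DS/H.
From Q* = √(2DS/H): S = Q*²H / (2D) = 476.3² × 3.19 / (2 × 7,400) = 48.8979.

S ≈ £49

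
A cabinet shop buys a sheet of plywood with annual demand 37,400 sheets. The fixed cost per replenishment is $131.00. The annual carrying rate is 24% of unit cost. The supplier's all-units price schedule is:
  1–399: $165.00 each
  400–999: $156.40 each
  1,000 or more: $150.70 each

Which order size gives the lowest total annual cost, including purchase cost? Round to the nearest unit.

Q* ≈ 1,000 sheets

Holding cost per unit per year at price C is H = 0.24·C.
Evaluate total cost at each tier's feasible EOQ or, if the EOQ is below the tier, at the tier's minimum quantity.
Tier 1 ($165.00): EOQ = 497.4 exceeds tier's upper bound 399, so this tier is dominated.
EOQ at $156.40 = 510.9 (feasible in tier 2): TC = 37,400×$156.40 + (37,400/510.9)×131 + (510.9/2)×0.24×$156.40 = $5,868,538.31.
EOQ at $150.70 = 520.5 < 1000, so use break Q=1000: TC = 37,400×$150.70 + (37,400/1000.0)×131 + (1000.0/2)×0.24×$150.70 = $5,659,163.40.
Lowest total cost is $5,659,163.40 at Q = 1000.0.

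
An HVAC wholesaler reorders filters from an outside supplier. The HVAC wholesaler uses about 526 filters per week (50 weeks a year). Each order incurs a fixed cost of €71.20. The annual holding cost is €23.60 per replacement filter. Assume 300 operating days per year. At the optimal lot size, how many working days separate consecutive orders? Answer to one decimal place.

T ≈ 4.5 days

Annual demand D = 526 × 50 = 26,300.
The optimal lot size = √(2DS/H) = √(2 × 26,300 × 71.2 / 23.6) ≈ 398.36.
Cycle time = Q*/D × 300 = 398.36 / 26,300 × 300 ≈ 4.544 days.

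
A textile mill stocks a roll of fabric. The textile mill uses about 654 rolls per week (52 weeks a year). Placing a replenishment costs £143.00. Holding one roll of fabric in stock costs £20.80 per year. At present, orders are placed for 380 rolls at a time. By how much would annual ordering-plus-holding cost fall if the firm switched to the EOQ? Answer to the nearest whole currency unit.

Annual demand D = 654 × 52 = 34,008.
EOQ = √(2DS/H) = √(2 × 34,008 × 143 / 20.8) ≈ 683.82.
Cost at Q* = (D/Q*)S + (Q*/2)H = √(2DSH) ≈ £14,223.46.
Cost at Q = 380: (34,008/380)×143 + (380/2)×20.8 = £12,797.75 + £3,952.00 = £16,749.75.
Excess = £16,749.75 − £14,223.46 = £2,526.29.

Extra cost ≈ £2,526 per year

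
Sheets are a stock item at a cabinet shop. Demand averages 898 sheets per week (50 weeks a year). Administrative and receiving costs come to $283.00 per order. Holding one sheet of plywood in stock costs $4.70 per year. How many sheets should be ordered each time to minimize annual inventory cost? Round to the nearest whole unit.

Q* ≈ 2,325 sheets

Annual demand D = 898 × 50 = 44,900.
EOQ = √(2DS / H) = √(2 × 44,900 × 283 / 4.7).
= √(25,413,400 / 4.7) = √5,407,106.383 ≈ 2325.319.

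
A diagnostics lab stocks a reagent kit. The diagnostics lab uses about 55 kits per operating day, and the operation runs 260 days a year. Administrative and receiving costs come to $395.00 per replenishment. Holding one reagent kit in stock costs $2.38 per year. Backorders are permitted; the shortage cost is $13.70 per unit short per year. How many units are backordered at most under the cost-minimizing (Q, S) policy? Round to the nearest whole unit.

Annual demand D = 55 × 260 = 14,300.
With planned backorders, Q* = √(2DS/H) · √((H+B)/B).
√(2DS/H) = √(2 × 14,300 × 395 / 2.38) = 2178.678.
√((H+B)/B) = √((2.38+13.7)/13.7) = 1.0834.
Q* ≈ 2360.347.
S* = Q* · H/(H+B) = 2360.347 × 2.38/16.08 ≈ 349.355.

S* ≈ 349 kits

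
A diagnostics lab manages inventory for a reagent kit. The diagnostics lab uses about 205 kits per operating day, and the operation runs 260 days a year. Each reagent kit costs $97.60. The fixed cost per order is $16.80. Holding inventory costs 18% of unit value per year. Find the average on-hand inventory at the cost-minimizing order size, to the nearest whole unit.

Annual demand D = 205 × 260 = 53,300.
Holding cost H = 0.18 × $97.60 = $17.5680 per unit per year.
EOQ = √(2DS/H) = √(2 × 53,300 × 16.8 / 17.568) ≈ 319.28.
Average inventory = Q*/2 ≈ 319.28 / 2 = 159.640.

Average inventory ≈ 160 kits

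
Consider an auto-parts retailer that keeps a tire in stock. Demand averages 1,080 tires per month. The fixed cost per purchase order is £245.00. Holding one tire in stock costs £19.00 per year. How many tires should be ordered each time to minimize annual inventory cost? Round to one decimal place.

Q* ≈ 578.1 tires

Annual demand D = 1,080 × 12 = 12,960.
EOQ = √(2DS / H) = √(2 × 12,960 × 245 / 19).
= √(6,350,400 / 19) = √334,231.5789 ≈ 578.128.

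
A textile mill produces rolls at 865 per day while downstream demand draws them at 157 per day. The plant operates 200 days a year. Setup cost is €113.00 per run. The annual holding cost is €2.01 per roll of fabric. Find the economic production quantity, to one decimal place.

Q* ≈ 2,076.9 rolls

Annual demand D = 157 × 200 = 31,400.
Production build-up factor (1 − d/p) = 1 − 157/865 = 0.8185.
Q* = √(2DS / (H(1 − d/p))) = √(2 × 31,400 × 113 / (2.01 × 0.8185)).
= √(7,096,400 / 1.6452) ≈ 2076.885.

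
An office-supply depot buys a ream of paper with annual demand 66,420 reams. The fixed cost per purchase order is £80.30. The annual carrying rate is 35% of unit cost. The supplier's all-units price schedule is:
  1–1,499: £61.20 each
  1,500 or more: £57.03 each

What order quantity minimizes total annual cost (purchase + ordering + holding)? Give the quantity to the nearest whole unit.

Holding cost per unit per year at price C is H = 0.35·C.
For each price level, check whether its EOQ is feasible; otherwise the best quantity at that price is the breakpoint.
EOQ at £61.20 = 705.7 (feasible in tier 1): TC = 66,420×£61.20 + (66,420/705.7)×80.3 + (705.7/2)×0.35×£61.20 = £4,080,019.83.
EOQ at £57.03 = 731.0 < 1500, so use break Q=1500: TC = 66,420×£57.03 + (66,420/1500.0)×80.3 + (1500.0/2)×0.35×£57.03 = £3,806,458.66.
Lowest total cost is £3,806,458.66 at Q = 1500.0.

Q* ≈ 1,500 reams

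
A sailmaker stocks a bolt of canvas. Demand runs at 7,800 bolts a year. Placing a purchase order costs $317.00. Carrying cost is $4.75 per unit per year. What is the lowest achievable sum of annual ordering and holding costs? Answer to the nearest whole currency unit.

EOQ = √(2DS/H) = √(2 × 7,800 × 317 / 4.75) ≈ 1020.34.
At the optimum the two cost components are equal, so total cost = 2·(Q*/2)H = Q*·H.
Minimum total = √(2DSH) = √(2 × 7,800 × 317 × 4.75) ≈ 4846.617.

TC* ≈ $4,847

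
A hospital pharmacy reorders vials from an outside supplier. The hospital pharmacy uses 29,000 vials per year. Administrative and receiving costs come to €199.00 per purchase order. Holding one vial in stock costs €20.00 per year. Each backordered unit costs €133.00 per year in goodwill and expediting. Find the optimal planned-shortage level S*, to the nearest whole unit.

With planned backorders, Q* = √(2DS/H) · √((H+B)/B).
√(2DS/H) = √(2 × 29,000 × 199 / 20) = 759.671.
√((H+B)/B) = √((20+133)/133) = 1.0726.
Q* ≈ 814.790.
S* = Q* · H/(H+B) = 814.790 × 20/153 ≈ 106.508.

S* ≈ 107 vials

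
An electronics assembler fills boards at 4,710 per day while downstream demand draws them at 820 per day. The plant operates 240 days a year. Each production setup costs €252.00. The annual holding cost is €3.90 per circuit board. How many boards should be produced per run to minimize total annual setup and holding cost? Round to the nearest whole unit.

Annual demand D = 820 × 240 = 196,800.
Production build-up factor (1 − d/p) = 1 − 820/4,710 = 0.8259.
Q* = √(2DS / (H(1 − d/p))) = √(2 × 196,800 × 252 / (3.9 × 0.8259)).
= √(99,187,200 / 3.221) ≈ 5549.210.

Q* ≈ 5,549 boards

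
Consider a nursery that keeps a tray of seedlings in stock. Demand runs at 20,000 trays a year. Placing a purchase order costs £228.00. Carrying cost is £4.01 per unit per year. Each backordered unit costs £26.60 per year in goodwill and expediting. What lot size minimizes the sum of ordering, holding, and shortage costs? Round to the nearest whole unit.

With planned backorders, Q* = √(2DS/H) · √((H+B)/B).
√(2DS/H) = √(2 × 20,000 × 228 / 4.01) = 1508.083.
√((H+B)/B) = √((4.01+26.6)/26.6) = 1.0727.
Q* ≈ 1617.767.

Q* ≈ 1,618 trays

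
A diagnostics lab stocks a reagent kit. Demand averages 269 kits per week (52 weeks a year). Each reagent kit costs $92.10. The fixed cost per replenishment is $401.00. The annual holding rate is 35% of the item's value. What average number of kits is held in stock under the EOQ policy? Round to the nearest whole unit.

Average inventory ≈ 295 kits

Annual demand D = 269 × 52 = 13,988.
Holding cost H = 0.35 × $92.10 = $32.2350 per unit per year.
The optimal lot size = √(2DS/H) = √(2 × 13,988 × 401 / 32.235) ≈ 589.93.
Average inventory = Q*/2 ≈ 589.93 / 2 = 294.965.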